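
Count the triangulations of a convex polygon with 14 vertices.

This is a standard Catalan-number count: the answer is C_n. Here n = 14 - 2 = 12.
C_n = C(2n,n) - C(2n,n+1), so C_{12} = C(24,12) - C(24,13) = 2704156 - 2496144.

Final answer: C_{12} = 208012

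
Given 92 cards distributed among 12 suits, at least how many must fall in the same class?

By pigeonhole with 92 objects and 12 categories: ceiling(92/12).

Final answer: 8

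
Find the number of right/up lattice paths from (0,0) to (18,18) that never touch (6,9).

Total paths to (18,18): C(36,18) = 9075135300.
Paths through (6,9): C(15,9) x C(21,9) = 1471119650.
Avoiding (6,9): 9075135300 - 1471119650.

Final answer: 7604015650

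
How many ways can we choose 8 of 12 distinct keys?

C(12,8) = 12!/(8! x (12-8)!).

Final answer: C(12,8) = 495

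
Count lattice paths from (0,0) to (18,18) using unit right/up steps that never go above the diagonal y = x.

Total monotonic paths to (18,18): C(36,18) = 9075135300.
A path is bad iff it touches y = x + 1; reflecting its initial segment maps bad paths bijectively onto all paths to (17,19), of which there are C(36,19) = 8597496600.
Valid Dyck paths: 9075135300 - 8597496600.
(This is the Catalan number C_{18}.)

Final answer: C_{18} = 477638700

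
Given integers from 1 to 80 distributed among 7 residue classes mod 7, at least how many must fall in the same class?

By pigeonhole with 80 objects and 7 categories: ceiling(80/7).

Final answer: 12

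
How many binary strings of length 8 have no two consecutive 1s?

A valid string ends in 0 (append to any length-(n-1) valid string) or in 01 (append to any length-(n-2) valid string), so a(n) = a(n-1) + a(n-2) with a(1)=2, a(2)=3.
Computing successive values: a(1)=2, a(2)=3, a(3)=5, a(4)=8, a(5)=13, a(6)=21, a(7)=34, a(8)=55.

Final answer: 55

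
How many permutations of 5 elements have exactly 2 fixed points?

Choose which 2 elements are fixed: C(5,2) = 10.
Derange the remaining 3 using D(j) = (j-1)(D(j-1) + D(j-2)), D(0)=1, D(1)=0: D(2)=1, D(3)=2.
Total: 10 x 2.

Final answer: C(5,2) D(3) = 20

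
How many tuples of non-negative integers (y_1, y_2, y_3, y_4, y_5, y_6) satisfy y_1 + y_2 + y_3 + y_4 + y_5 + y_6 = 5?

Stars and bars with 5 stars and 5 bars:
C(5+6-1, 6-1) = C(10,5).

Final answer: C(10,5) = 252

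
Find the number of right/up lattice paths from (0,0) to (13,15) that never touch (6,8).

Total paths to (13,15): C(28,15) = 37442160.
Paths through (6,8): C(14,8) x C(14,7) = 10306296.
Avoiding (6,8): 37442160 - 10306296.

Final answer: 27135864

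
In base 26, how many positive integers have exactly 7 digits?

In base 26, the leading digit has 25 choices (1..25); each of the remaining 6 digits has 26 choices.
Total: 25 x 26^6.

Final answer: 7722894400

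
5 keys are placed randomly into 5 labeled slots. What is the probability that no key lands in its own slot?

D(n) = (n-1)(D(n-1) + D(n-2)), D(0)=1, D(1)=0.
Building up: D(2)=1, D(3)=2, D(4)=9, D(5)=44.
Total arrangements: 5! = 120.
Probability = D(5)/5! = 11/30.

Final answer: D(5)/5! = 44/120 = 0.366667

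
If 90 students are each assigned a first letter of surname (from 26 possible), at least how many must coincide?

There are 26 possible values for first letter of surname. With 90 students and 26 categories, by pigeonhole: ceiling(90/26).

Final answer: 4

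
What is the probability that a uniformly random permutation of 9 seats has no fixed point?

Derangements satisfy D(n) = (n-1)(D(n-1) + D(n-2)), starting from D(0)=1, D(1)=0.
Building up: D(2)=1, D(3)=2, D(4)=9, D(5)=44, D(6)=265, D(7)=1854, D(8)=14833, D(9)=133496.
Total arrangements: 9! = 362880.
Probability = D(9)/9! = 16687/45360.

Final answer: D(9)/9! = 133496/362880 = 0.367879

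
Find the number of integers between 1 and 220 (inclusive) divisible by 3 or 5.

Multiples of 3: 73. Multiples of 5: 44. Of both (lcm=15): 14.
By inclusion-exclusion: 73 + 44 - 14.

Final answer: 103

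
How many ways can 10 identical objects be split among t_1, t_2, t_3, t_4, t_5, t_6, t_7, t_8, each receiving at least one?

Substitute t'_i = t_i - 1 (so t'_i >= 0). Then sum t'_i = 10 - 8 = 2.
Stars and bars: C(2+8-1, 8-1) = C(9,7).

Final answer: C(9,7) = 36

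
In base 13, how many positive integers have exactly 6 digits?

Leading digit: 12 options (nonzero). Other 5 digit(s): 13 options each.
Total: 12 x 13^5.

Final answer: 4455516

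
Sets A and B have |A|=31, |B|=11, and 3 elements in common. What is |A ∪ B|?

|A union B| = |A| + |B| - |A intersect B| = 31 + 11 - 3.

Final answer: 39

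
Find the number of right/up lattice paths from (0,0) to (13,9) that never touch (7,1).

Total paths to (13,9): C(22,9) = 497420.
Paths through (7,1): C(8,1) x C(14,8) = 24024.
Avoiding (7,1): 497420 - 24024.

Final answer: 473396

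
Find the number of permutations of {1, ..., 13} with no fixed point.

Use the recurrence D(n) = (n-1)(D(n-1) + D(n-2)) with D(0)=1, D(1)=0.
Building up: D(2)=1, D(3)=2, D(4)=9, D(5)=44, D(6)=265, D(7)=1854, D(8)=14833, D(9)=133496, D(10)=1334961, D(11)=14684570, D(12)=176214841.
D(13) = 12 x (D(12) + D(11)) = 12 x (176214841 + 14684570).

Final answer: D(13) = 2290792932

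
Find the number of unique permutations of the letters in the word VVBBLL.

Letters (B:2, L:2, V:2). Total letters: 6.
Permutations = 6!/(2! x 2! x 2!).

Final answer: 90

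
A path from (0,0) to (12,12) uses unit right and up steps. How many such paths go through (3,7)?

Paths (0,0)->(3,7): C(10,7) = 120.
Paths (3,7)->(12,12): C(14,5) = 2002.
By multiplication principle: 120 x 2002.

Final answer: 240240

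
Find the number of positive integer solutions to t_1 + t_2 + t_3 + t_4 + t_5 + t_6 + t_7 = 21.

Substitute t'_i = t_i - 1 (so t'_i >= 0). Then sum t'_i = 21 - 7 = 14.
Stars and bars: C(14+7-1, 7-1) = C(20,6).

Final answer: C(20,6) = 38760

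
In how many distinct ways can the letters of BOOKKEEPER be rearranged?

Letters (B:1, E:3, K:2, O:2, P:1, R:1). Total letters: 10.
Permutations = 10!/(3! x 2! x 2!).

Final answer: 151200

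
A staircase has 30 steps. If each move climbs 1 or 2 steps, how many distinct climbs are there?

Condition on the final move: it is a 1-step (f(n-1) ways to get there) or a 2-step (f(n-2) ways), so f(n) = f(n-1) + f(n-2), with f(1)=1, f(2)=2.
Building up term by term: f(1)=1, f(2)=2, f(3)=3, f(4)=5, f(5)=8, f(6)=13, f(7)=21, f(8)=34, f(9)=55, f(10)=89, f(11)=144, f(12)=233, f(13)=377, f(14)=610, f(15)=987, f(16)=1597, f(17)=2584, f(18)=4181, f(19)=6765, f(20)=10946, f(21)=17711, f(22)=28657, f(23)=46368, f(24)=75025, f(25)=121393, f(26)=196418, f(27)=317811, f(28)=514229, f(29)=832040, f(30)=1346269.

Final answer: 1346269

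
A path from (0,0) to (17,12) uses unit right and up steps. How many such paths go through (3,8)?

Paths (0,0)->(3,8): C(11,8) = 165.
Paths (3,8)->(17,12): C(18,4) = 3060.
By multiplication principle: 165 x 3060.

Final answer: 504900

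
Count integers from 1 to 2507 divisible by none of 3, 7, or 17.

|div by 3|=835, |div by 7|=358, |div by 17|=147.
|div by 3&7|=119, |div by 3&17|=49, |div by 7&17|=21, |div by all|=7.
By inclusion-exclusion, divisible by at least one: 835+358+147-119-49-21+7 = 1158.
Not divisible by any: 2507 - 1158.

Final answer: 1349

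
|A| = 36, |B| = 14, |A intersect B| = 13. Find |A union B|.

|A union B| = |A| + |B| - |A intersect B| = 36 + 14 - 13.

Final answer: 37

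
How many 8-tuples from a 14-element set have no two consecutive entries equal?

First character: 14 choices. Each subsequent: 13 choices (must differ from the previous one).
Total: 14 x 13^7.

Final answer: 14 x 13^{7} = 878479238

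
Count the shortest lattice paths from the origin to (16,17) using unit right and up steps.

Each path has 16 right steps and 17 up steps in some order (33 steps total).
Choose which 17 of the 33 steps are up: C(33,17).

Final answer: C(33,17) = 1166803110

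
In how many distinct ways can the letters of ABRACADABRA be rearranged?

Letters (A:5, B:2, C:1, D:1, R:2). Total letters: 11.
Permutations = 11!/(5! x 2! x 2!).

Final answer: 83160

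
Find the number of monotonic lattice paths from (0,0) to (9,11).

Each path has 9 right steps and 11 up steps in some order (20 steps total).
Choose which 11 of the 20 steps are up: C(20,11).

Final answer: C(20,11) = 167960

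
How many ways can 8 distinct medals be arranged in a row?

The number of ways to arrange 8 distinct objects is 8!.

Final answer: 8! = 40320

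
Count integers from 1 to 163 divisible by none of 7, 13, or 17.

|div by 7|=23, |div by 13|=12, |div by 17|=9.
|div by 7&13|=1, |div by 7&17|=1, |div by 13&17|=0, |div by all|=0.
By inclusion-exclusion, divisible by at least one: 23+12+9-1-1-0+0 = 42.
Not divisible by any: 163 - 42.

Final answer: 121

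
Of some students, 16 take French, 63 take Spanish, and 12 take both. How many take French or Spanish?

|A union B| = |A| + |B| - |A intersect B| = 16 + 63 - 12.

Final answer: 67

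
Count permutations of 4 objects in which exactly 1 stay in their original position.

Choose which 1 elements are fixed: C(4,1) = 4.
Derange the remaining 3 using D(j) = (j-1)(D(j-1) + D(j-2)), D(0)=1, D(1)=0: D(2)=1, D(3)=2.
Total: 4 x 2.

Final answer: C(4,1) D(3) = 8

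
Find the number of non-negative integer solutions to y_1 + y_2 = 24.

Stars and bars with 24 stars and 1 bars:
C(24+2-1, 2-1) = C(25,1).

Final answer: C(25,1) = 25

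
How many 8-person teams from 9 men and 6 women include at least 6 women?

Sum over valid woman counts:
C(6,6)C(9,2).

Final answer: 36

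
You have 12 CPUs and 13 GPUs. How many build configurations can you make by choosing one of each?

By the multiplication principle: 12 x 13.

Final answer: 156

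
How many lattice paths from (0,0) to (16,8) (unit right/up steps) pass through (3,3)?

Paths (0,0)->(3,3): C(6,3) = 20.
Paths (3,3)->(16,8): C(18,5) = 8568.
By multiplication principle: 20 x 8568.

Final answer: 171360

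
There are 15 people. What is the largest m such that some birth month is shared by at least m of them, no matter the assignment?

There are 12 possible values for birth month. With 15 people and 12 categories, by pigeonhole: ceiling(15/12).

Final answer: 2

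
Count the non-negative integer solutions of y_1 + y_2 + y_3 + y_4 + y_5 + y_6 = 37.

Stars and bars with 37 stars and 5 bars:
C(37+6-1, 6-1) = C(42,5).

Final answer: C(42,5) = 850668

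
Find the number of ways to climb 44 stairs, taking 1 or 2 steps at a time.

Condition on the final move: it is a 1-step (f(n-1) ways to get there) or a 2-step (f(n-2) ways), so f(n) = f(n-1) + f(n-2), with f(1)=1, f(2)=2.
Iterating the recurrence: f(1)=1, f(2)=2, f(3)=3, f(4)=5, f(5)=8, f(6)=13, f(7)=21, f(8)=34, f(9)=55, f(10)=89, f(11)=144, f(12)=233, f(13)=377, f(14)=610, f(15)=987, f(16)=1597, f(17)=2584, f(18)=4181, f(19)=6765, f(20)=10946, f(21)=17711, f(22)=28657, f(23)=46368, f(24)=75025, f(25)=121393, f(26)=196418, f(27)=317811, f(28)=514229, f(29)=832040, f(30)=1346269, f(31)=2178309, f(32)=3524578, f(33)=5702887, f(34)=9227465, f(35)=14930352, f(36)=24157817, f(37)=39088169, f(38)=63245986, f(39)=102334155, f(40)=165580141, f(41)=267914296, f(42)=433494437, f(43)=701408733, f(44)=1134903170.

Final answer: 1134903170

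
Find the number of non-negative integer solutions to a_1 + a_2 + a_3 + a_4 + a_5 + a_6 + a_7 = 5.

Stars and bars with 5 stars and 6 bars:
C(5+7-1, 7-1) = C(11,6).

Final answer: C(11,6) = 462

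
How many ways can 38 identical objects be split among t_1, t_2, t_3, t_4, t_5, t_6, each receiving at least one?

Substitute t'_i = t_i - 1 (so t'_i >= 0). Then sum t'_i = 38 - 6 = 32.
Stars and bars: C(32+6-1, 6-1) = C(37,5).

Final answer: C(37,5) = 435897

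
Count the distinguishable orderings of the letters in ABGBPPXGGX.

Letters (A:1, B:2, G:3, P:2, X:2). Total letters: 10.
Permutations = 10!/(3! x 2! x 2! x 2!).

Final answer: 75600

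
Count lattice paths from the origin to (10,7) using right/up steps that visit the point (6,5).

Paths (0,0)->(6,5): C(11,5) = 462.
Paths (6,5)->(10,7): C(6,2) = 15.
By multiplication principle: 462 x 15.

Final answer: 6930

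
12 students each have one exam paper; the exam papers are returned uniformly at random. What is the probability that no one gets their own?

Derangements satisfy D(n) = (n-1)(D(n-1) + D(n-2)), starting from D(0)=1, D(1)=0.
Building up: D(2)=1, D(3)=2, D(4)=9, D(5)=44, D(6)=265, D(7)=1854, D(8)=14833, D(9)=133496, D(10)=1334961, D(11)=14684570, D(12)=176214841.
Total arrangements: 12! = 479001600.
Probability = D(12)/12! = 16019531/43545600.

Final answer: D(12)/12! = 176214841/479001600 = 0.367879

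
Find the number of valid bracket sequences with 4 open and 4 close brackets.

This is a standard Catalan-number count: the answer is C_n. Here n = 4 (pairs).
C_n = C(2n,n) - C(2n,n+1), so C_{4} = C(8,4) - C(8,5) = 70 - 56.

Final answer: C_{4} = 14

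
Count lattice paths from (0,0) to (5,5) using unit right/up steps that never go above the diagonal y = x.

Total monotonic paths to (5,5): C(10,5) = 252.
Reflecting each bad path at its first crossing gives a bijection with paths to (4,6): C(10,6) = 210.
Valid Dyck paths: 252 - 210.
(Equivalently, C_{5} = C(10,5)/6 = 252/6.)

Final answer: C_{5} = 42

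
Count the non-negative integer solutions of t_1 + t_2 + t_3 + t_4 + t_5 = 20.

Stars and bars with 20 stars and 4 bars:
C(20+5-1, 5-1) = C(24,4).

Final answer: C(24,4) = 10626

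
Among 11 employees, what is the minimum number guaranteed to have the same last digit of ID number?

There are 10 possible values for last digit of ID number. With 11 employees and 10 categories, by pigeonhole: ceiling(11/10).

Final answer: 2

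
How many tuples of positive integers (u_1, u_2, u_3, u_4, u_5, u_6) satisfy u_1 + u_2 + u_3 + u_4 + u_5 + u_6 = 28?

Substitute u'_i = u_i - 1 (so u'_i >= 0). Then sum u'_i = 28 - 6 = 22.
Stars and bars: C(22+6-1, 6-1) = C(27,5).

Final answer: C(27,5) = 80730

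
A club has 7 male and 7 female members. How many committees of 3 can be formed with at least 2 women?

Sum over valid woman counts:
C(7,2)C(7,1) = 147
C(7,3)C(7,0) = 35
Total: 147 + 35.

Final answer: 182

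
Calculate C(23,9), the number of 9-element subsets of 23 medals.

C(23,9) = 23!/(9! x 14!).

Final answer: \binom{23}{9} = 817190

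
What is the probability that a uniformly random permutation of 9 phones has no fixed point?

Use the recurrence D(n) = (n-1)(D(n-1) + D(n-2)) with D(0)=1, D(1)=0.
Building up: D(2)=1, D(3)=2, D(4)=9, D(5)=44, D(6)=265, D(7)=1854, D(8)=14833, D(9)=133496.
Total arrangements: 9! = 362880.
Probability = D(9)/9! = 16687/45360.

Final answer: D(9)/9! = 133496/362880 = 0.367879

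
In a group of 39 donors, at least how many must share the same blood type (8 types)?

There are 8 possible values for blood type (8 types). With 39 donors and 8 categories, by pigeonhole: ceiling(39/8).

Final answer: 5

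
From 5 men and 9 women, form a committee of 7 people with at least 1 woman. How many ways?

Sum over valid woman counts:
C(9,2)C(5,5) = 36
C(9,3)C(5,4) = 420
C(9,4)C(5,3) = 1260
C(9,5)C(5,2) = 1260
C(9,6)C(5,1) = 420
C(9,7)C(5,0) = 36
Total: 36 + 420 + 1260 + 1260 + 420 + 36.

Final answer: 3432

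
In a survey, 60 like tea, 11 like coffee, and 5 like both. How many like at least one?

|A union B| = |A| + |B| - |A intersect B| = 60 + 11 - 5.

Final answer: 66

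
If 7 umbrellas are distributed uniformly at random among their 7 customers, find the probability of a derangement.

D(n) = (n-1)(D(n-1) + D(n-2)), D(0)=1, D(1)=0.
Building up: D(2)=1, D(3)=2, D(4)=9, D(5)=44, D(6)=265, D(7)=1854.
Total arrangements: 7! = 5040.
Probability = D(7)/7! = 103/280.

Final answer: D(7)/7! = 1854/5040 = 0.367857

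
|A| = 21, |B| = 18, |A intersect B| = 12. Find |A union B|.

|A union B| = |A| + |B| - |A intersect B| = 21 + 18 - 12.

Final answer: 27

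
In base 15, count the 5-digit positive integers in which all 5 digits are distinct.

First digit: 14 (nonzero). Second: 14 (not first). Third: 13, etc.
Total: 14 x 14 x 13 x 12 x 11.

Final answer: 336336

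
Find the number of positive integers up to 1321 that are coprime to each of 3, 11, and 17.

|div by 3|=440, |div by 11|=120, |div by 17|=77.
|div by 3&11|=40, |div by 3&17|=25, |div by 11&17|=7, |div by all|=2.
By inclusion-exclusion, divisible by at least one: 440+120+77-40-25-7+2 = 567.
Not divisible by any: 1321 - 567.

Final answer: 754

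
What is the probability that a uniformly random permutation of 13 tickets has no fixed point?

D(n) = (n-1)(D(n-1) + D(n-2)), D(0)=1, D(1)=0.
Building up: D(2)=1, D(3)=2, D(4)=9, D(5)=44, D(6)=265, D(7)=1854, D(8)=14833, D(9)=133496, D(10)=1334961, D(11)=14684570, D(12)=176214841, D(13)=2290792932.
Total arrangements: 13! = 6227020800.
Probability = D(13)/13! = 63633137/172972800.

Final answer: D(13)/13! = 2290792932/6227020800 = 0.367879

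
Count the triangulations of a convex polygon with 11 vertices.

This is counted by the nth Catalan number C_n. Here n = 11 - 2 = 9.
C_n = C(2n,n)/(n+1), so C_{9} = C(18,9)/10 = 48620/10.

Final answer: C_{9} = 4862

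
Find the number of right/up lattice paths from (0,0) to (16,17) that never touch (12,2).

Total paths to (16,17): C(33,17) = 1166803110.
Paths through (12,2): C(14,2) x C(19,15) = 352716.
Avoiding (12,2): 1166803110 - 352716.

Final answer: 1166450394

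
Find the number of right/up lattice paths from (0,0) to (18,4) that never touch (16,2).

Total paths to (18,4): C(22,4) = 7315.
Paths through (16,2): C(18,2) x C(4,2) = 918.
Avoiding (16,2): 7315 - 918.

Final answer: 6397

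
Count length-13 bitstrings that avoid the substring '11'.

Let a(n) count valid strings. If the last bit is 0 the prefix is any valid string of length n-1; if it is 1 the string must end in 01 with a valid prefix of length n-2. So a(n) = a(n-1) + a(n-2), a(1)=2, a(2)=3.
Building up term by term: a(1)=2, a(2)=3, a(3)=5, a(4)=8, a(5)=13, a(6)=21, a(7)=34, a(8)=55, a(9)=89, a(10)=144, a(11)=233, a(12)=377, a(13)=610.

Final answer: 610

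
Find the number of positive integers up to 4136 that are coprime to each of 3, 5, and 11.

|div by 3|=1378, |div by 5|=827, |div by 11|=376.
|div by 3&5|=275, |div by 3&11|=125, |div by 5&11|=75, |div by all|=25.
By inclusion-exclusion, divisible by at least one: 1378+827+376-275-125-75+25 = 2131.
Not divisible by any: 4136 - 2131.

Final answer: 2005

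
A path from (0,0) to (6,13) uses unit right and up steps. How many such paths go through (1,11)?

Paths (0,0)->(1,11): C(12,11) = 12.
Paths (1,11)->(6,13): C(7,2) = 21.
By multiplication principle: 12 x 21.

Final answer: 252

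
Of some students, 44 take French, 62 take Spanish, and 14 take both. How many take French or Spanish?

|A union B| = |A| + |B| - |A intersect B| = 44 + 62 - 14.

Final answer: 92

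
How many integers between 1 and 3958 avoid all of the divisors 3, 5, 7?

|div by 3|=1319, |div by 5|=791, |div by 7|=565.
|div by 3&5|=263, |div by 3&7|=188, |div by 5&7|=113, |div by all|=37.
By inclusion-exclusion, divisible by at least one: 1319+791+565-263-188-113+37 = 2148.
Not divisible by any: 3958 - 2148.

Final answer: 1810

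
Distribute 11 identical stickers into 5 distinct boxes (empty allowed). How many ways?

Stars and bars: C(n+k-1, k-1) = C(15,4).

Final answer: C(15,4) = 1365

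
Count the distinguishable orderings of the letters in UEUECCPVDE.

Letters (C:2, D:1, E:3, P:1, U:2, V:1). Total letters: 10.
Permutations = 10!/(3! x 2! x 2!).

Final answer: 151200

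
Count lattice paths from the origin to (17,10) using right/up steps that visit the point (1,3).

Paths (0,0)->(1,3): C(4,3) = 4.
Paths (1,3)->(17,10): C(23,7) = 245157.
By multiplication principle: 4 x 245157.

Final answer: 980628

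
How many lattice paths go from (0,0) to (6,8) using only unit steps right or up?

Each path has 6 right steps and 8 up steps in some order (14 steps total).
Choose which 8 of the 14 steps are up: C(14,8).

Final answer: C(14,8) = 3003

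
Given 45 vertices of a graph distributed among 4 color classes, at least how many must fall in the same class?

By pigeonhole with 45 objects and 4 categories: ceiling(45/4).

Final answer: 12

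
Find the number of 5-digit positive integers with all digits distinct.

First digit: 9 (not 0). Second: 9 (not first). Third: 8, etc.
Total: 9 x 9 x 8 x 7 x 6.

Final answer: 27216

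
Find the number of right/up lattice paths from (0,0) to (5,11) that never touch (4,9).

Total paths to (5,11): C(16,11) = 4368.
Paths through (4,9): C(13,9) x C(3,2) = 2145.
Avoiding (4,9): 4368 - 2145.

Final answer: 2223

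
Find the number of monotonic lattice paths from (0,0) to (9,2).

Each path has 9 right steps and 2 up steps in some order (11 steps total).
Choose which 2 of the 11 steps are up: C(11,2).

Final answer: C(11,2) = 55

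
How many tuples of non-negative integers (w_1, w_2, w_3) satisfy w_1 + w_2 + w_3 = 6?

Stars and bars with 6 stars and 2 bars:
C(6+3-1, 3-1) = C(8,2).

Final answer: C(8,2) = 28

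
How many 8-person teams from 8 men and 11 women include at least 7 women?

Sum over valid woman counts:
C(11,7)C(8,1) = 2640
C(11,8)C(8,0) = 165
Total: 2640 + 165.

Final answer: 2805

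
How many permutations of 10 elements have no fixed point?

Use the recurrence D(n) = (n-1)(D(n-1) + D(n-2)) with D(0)=1, D(1)=0.
D(2) = 1 x (0 + 1) = 1
D(3) = 2 x (1 + 0) = 2
D(4) = 3 x (2 + 1) = 9
D(5) = 4 x (9 + 2) = 44
D(6) = 5 x (44 + 9) = 265
D(7) = 6 x (265 + 44) = 1854
D(8) = 7 x (1854 + 265) = 14833
D(9) = 8 x (14833 + 1854) = 133496
D(10) = 9 x (D(9) + D(8)) = 9 x (133496 + 14833)

Final answer: D(10) = 1334961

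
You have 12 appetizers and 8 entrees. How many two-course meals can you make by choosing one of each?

By the multiplication principle: 12 x 8.

Final answer: 96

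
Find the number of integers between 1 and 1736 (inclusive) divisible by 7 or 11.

Multiples of 7: 248. Multiples of 11: 157. Of both (lcm=77): 22.
By inclusion-exclusion: 248 + 157 - 22.

Final answer: 383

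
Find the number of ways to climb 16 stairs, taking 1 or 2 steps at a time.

Condition on the final move: it is a 1-step (f(n-1) ways to get there) or a 2-step (f(n-2) ways), so f(n) = f(n-1) + f(n-2), with f(1)=1, f(2)=2.
Building up term by term: f(1)=1, f(2)=2, f(3)=3, f(4)=5, f(5)=8, f(6)=13, f(7)=21, f(8)=34, f(9)=55, f(10)=89, f(11)=144, f(12)=233, f(13)=377, f(14)=610, f(15)=987, f(16)=1597.

Final answer: 1597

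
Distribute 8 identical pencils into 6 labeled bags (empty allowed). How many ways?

Stars and bars: C(n+k-1, k-1) = C(13,5).

Final answer: C(13,5) = 1287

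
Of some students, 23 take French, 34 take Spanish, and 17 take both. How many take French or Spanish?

|A union B| = |A| + |B| - |A intersect B| = 23 + 34 - 17.

Final answer: 40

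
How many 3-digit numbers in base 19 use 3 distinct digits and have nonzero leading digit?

The leading digit has 18 choices (anything but zero); the next has 18 (anything but the first), then 17, and so on, one fewer each time.
Total: 18 x 18 x 17.

Final answer: 5508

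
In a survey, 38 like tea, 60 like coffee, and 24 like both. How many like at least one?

|A union B| = |A| + |B| - |A intersect B| = 38 + 60 - 24.

Final answer: 74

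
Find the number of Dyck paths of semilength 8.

Total monotonic paths to (8,8): C(16,8) = 12870.
Reflecting each bad path at its first crossing gives a bijection with paths to (7,9): C(16,9) = 11440.
Valid Dyck paths: 12870 - 11440.
(Check: C(16,8) - C(16,9) = C(16,8)/9, the Catalan number C_{8}.)

Final answer: C_{8} = 1430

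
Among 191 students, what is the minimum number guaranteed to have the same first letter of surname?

There are 26 possible values for first letter of surname. With 191 students and 26 categories, by pigeonhole: ceiling(191/26).

Final answer: 8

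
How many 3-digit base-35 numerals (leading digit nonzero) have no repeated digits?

The leading digit has 34 choices (anything but zero); the next has 34 (anything but the first), then 33, and so on, one fewer each time.
Total: 34 x 34 x 33.

Final answer: 38148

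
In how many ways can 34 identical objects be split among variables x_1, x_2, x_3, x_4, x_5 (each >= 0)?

Stars and bars with 34 stars and 4 bars:
C(34+5-1, 5-1) = C(38,4).

Final answer: C(38,4) = 73815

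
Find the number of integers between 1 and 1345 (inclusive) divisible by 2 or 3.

Multiples of 2: 672. Multiples of 3: 448. Of both (lcm=6): 224.
By inclusion-exclusion: 672 + 448 - 224.

Final answer: 896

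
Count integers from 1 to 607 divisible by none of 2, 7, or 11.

|div by 2|=303, |div by 7|=86, |div by 11|=55.
|div by 2&7|=43, |div by 2&11|=27, |div by 7&11|=7, |div by all|=3.
By inclusion-exclusion, divisible by at least one: 303+86+55-43-27-7+3 = 370.
Not divisible by any: 607 - 370.

Final answer: 237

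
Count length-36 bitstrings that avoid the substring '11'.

A valid string ends in 0 (append to any length-(n-1) valid string) or in 01 (append to any length-(n-2) valid string), so a(n) = a(n-1) + a(n-2) with a(1)=2, a(2)=3.
Computing successive values: a(1)=2, a(2)=3, a(3)=5, a(4)=8, a(5)=13, a(6)=21, a(7)=34, a(8)=55, a(9)=89, a(10)=144, a(11)=233, a(12)=377, a(13)=610, a(14)=987, a(15)=1597, a(16)=2584, a(17)=4181, a(18)=6765, a(19)=10946, a(20)=17711, a(21)=28657, a(22)=46368, a(23)=75025, a(24)=121393, a(25)=196418, a(26)=317811, a(27)=514229, a(28)=832040, a(29)=1346269, a(30)=2178309, a(31)=3524578, a(32)=5702887, a(33)=9227465, a(34)=14930352, a(35)=24157817, a(36)=39088169.

Final answer: 39088169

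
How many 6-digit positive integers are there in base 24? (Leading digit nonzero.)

These are the integers in [24^5, 24^6), so the count is 24^6 - 24^5 = 23 x 24^5.

Final answer: 183140352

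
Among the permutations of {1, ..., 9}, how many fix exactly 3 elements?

Choose which 3 elements are fixed: C(9,3) = 84.
Derange the remaining 6 using D(j) = (j-1)(D(j-1) + D(j-2)), D(0)=1, D(1)=0: D(2)=1, D(3)=2, D(4)=9, D(5)=44, D(6)=265.
Total: 84 x 265.

Final answer: C(9,3) D(6) = 22260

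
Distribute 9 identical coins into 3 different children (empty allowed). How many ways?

Stars and bars: C(n+k-1, k-1) = C(11,2).

Final answer: C(11,2) = 55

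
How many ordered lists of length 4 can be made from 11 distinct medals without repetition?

P(11,4) = 11!/(11-4)! = 11!/7!.

Final answer: P(11,4) = 7920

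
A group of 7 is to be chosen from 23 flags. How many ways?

C(23,7) = 23!/(7! x (23-7)!).

Final answer: C(23,7) = 245157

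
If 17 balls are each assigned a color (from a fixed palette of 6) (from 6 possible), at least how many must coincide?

There are 6 possible values for color (from a fixed palette of 6). With 17 balls and 6 categories, by pigeonhole: ceiling(17/6).

Final answer: 3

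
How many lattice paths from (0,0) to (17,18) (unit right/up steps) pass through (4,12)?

Paths (0,0)->(4,12): C(16,12) = 1820.
Paths (4,12)->(17,18): C(19,6) = 27132.
By multiplication principle: 1820 x 27132.

Final answer: 49380240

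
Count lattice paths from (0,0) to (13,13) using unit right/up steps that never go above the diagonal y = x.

Total monotonic paths to (13,13): C(26,13) = 10400600.
Reflecting each bad path at its first crossing gives a bijection with paths to (12,14): C(26,14) = 9657700.
Valid Dyck paths: 10400600 - 9657700.
(These counts are the Catalan numbers.)

Final answer: C_{13} = 742900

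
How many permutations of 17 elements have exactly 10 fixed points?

Choose which 10 elements are fixed: C(17,10) = 19448.
Derange the remaining 7 using D(j) = (j-1)(D(j-1) + D(j-2)), D(0)=1, D(1)=0: D(2)=1, D(3)=2, D(4)=9, D(5)=44, D(6)=265, D(7)=1854.
Total: 19448 x 1854.

Final answer: C(17,10) D(7) = 36056592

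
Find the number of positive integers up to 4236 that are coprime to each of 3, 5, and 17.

|div by 3|=1412, |div by 5|=847, |div by 17|=249.
|div by 3&5|=282, |div by 3&17|=83, |div by 5&17|=49, |div by all|=16.
By inclusion-exclusion, divisible by at least one: 1412+847+249-282-83-49+16 = 2110.
Not divisible by any: 4236 - 2110.

Final answer: 2126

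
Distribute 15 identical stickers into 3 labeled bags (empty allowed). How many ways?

Stars and bars: C(n+k-1, k-1) = C(17,2).

Final answer: C(17,2) = 136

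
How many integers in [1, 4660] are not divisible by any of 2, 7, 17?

|div by 2|=2330, |div by 7|=665, |div by 17|=274.
|div by 2&7|=332, |div by 2&17|=137, |div by 7&17|=39, |div by all|=19.
By inclusion-exclusion, divisible by at least one: 2330+665+274-332-137-39+19 = 2780.
Not divisible by any: 4660 - 2780.

Final answer: 1880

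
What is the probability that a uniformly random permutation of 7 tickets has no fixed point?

Use the recurrence D(n) = (n-1)(D(n-1) + D(n-2)) with D(0)=1, D(1)=0.
Building up: D(2)=1, D(3)=2, D(4)=9, D(5)=44, D(6)=265, D(7)=1854.
Total arrangements: 7! = 5040.
Probability = D(7)/7! = 103/280.

Final answer: D(7)/7! = 1854/5040 = 0.367857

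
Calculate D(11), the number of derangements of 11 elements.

Use the recurrence D(n) = (n-1)(D(n-1) + D(n-2)) with D(0)=1, D(1)=0.
D(2) = 1 x (0 + 1) = 1
D(3) = 2 x (1 + 0) = 2
D(4) = 3 x (2 + 1) = 9
D(5) = 4 x (9 + 2) = 44
D(6) = 5 x (44 + 9) = 265
D(7) = 6 x (265 + 44) = 1854
D(8) = 7 x (1854 + 265) = 14833
D(9) = 8 x (14833 + 1854) = 133496
D(10) = 9 x (133496 + 14833) = 1334961
D(11) = 10 x (D(10) + D(9)) = 10 x (1334961 + 133496)

Final answer: D(11) = 14684570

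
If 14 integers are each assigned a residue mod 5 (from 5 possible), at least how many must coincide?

There are 5 possible values for residue mod 5. With 14 integers and 5 categories, by pigeonhole: ceiling(14/5).

Final answer: 3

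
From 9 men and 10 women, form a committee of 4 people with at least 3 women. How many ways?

Sum over valid woman counts:
C(10,3)C(9,1) = 1080
C(10,4)C(9,0) = 210
Total: 1080 + 210.

Final answer: 1290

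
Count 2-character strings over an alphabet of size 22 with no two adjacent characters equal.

First character: 22 choices. Each subsequent: 21 choices (must differ from the previous one).
Total: 22 x 21^1.

Final answer: 22 x 21^{1} = 462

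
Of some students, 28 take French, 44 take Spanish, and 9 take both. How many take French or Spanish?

|A union B| = |A| + |B| - |A intersect B| = 28 + 44 - 9.

Final answer: 63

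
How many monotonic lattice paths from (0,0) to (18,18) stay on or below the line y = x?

Total monotonic paths to (18,18): C(36,18) = 9075135300.
Paths that cross above y=x (reflection bijection): C(36,19) = 8597496600.
Valid Dyck paths: 9075135300 - 8597496600.
(Equivalently, C_{18} = C(36,18)/19 = 9075135300/19.)

Final answer: C_{18} = 477638700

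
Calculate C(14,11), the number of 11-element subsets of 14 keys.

C(14,11) = 14!/(11! x 3!).

Final answer: \binom{14}{11} = 364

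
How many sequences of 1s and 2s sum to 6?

Let f(n) count the ways. The last step is size 1 or 2, so f(n) = f(n-1) + f(n-2) with f(1)=1, f(2)=2.
Building up term by term: f(1)=1, f(2)=2, f(3)=3, f(4)=5, f(5)=8, f(6)=13.

Final answer: 13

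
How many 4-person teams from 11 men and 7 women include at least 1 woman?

Sum over valid woman counts:
C(7,1)C(11,3) = 1155
C(7,2)C(11,2) = 1155
C(7,3)C(11,1) = 385
C(7,4)C(11,0) = 35
Total: 1155 + 1155 + 385 + 35.

Final answer: 2730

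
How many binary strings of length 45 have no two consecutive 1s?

Let a(n) count valid strings. If the last bit is 0 the prefix is any valid string of length n-1; if it is 1 the string must end in 01 with a valid prefix of length n-2. So a(n) = a(n-1) + a(n-2), a(1)=2, a(2)=3.
Computing successive values: a(1)=2, a(2)=3, a(3)=5, a(4)=8, a(5)=13, a(6)=21, a(7)=34, a(8)=55, a(9)=89, a(10)=144, a(11)=233, a(12)=377, a(13)=610, a(14)=987, a(15)=1597, a(16)=2584, a(17)=4181, a(18)=6765, a(19)=10946, a(20)=17711, a(21)=28657, a(22)=46368, a(23)=75025, a(24)=121393, a(25)=196418, a(26)=317811, a(27)=514229, a(28)=832040, a(29)=1346269, a(30)=2178309, a(31)=3524578, a(32)=5702887, a(33)=9227465, a(34)=14930352, a(35)=24157817, a(36)=39088169, a(37)=63245986, a(38)=102334155, a(39)=165580141, a(40)=267914296, a(41)=433494437, a(42)=701408733, a(43)=1134903170, a(44)=1836311903, a(45)=2971215073.

Final answer: 2971215073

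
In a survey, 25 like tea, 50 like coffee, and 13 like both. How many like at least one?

|A union B| = |A| + |B| - |A intersect B| = 25 + 50 - 13.

Final answer: 62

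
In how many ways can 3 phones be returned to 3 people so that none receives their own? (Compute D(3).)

Use the recurrence D(n) = (n-1)(D(n-1) + D(n-2)) with D(0)=1, D(1)=0.
D(2) = 1 x (0 + 1) = 1
D(3) = 2 x (D(2) + D(1)) = 2 x (1 + 0)

Final answer: D(3) = 2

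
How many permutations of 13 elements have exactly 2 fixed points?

Choose which 2 elements are fixed: C(13,2) = 78.
Derange the remaining 11 using D(j) = (j-1)(D(j-1) + D(j-2)), D(0)=1, D(1)=0: D(2)=1, D(3)=2, D(4)=9, D(5)=44, D(6)=265, D(7)=1854, D(8)=14833, D(9)=133496, D(10)=1334961, D(11)=14684570.
Total: 78 x 14684570.

Final answer: C(13,2) D(11) = 1145396460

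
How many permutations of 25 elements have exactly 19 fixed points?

Choose which 19 elements are fixed: C(25,19) = 177100.
Derange the remaining 6 using D(j) = (j-1)(D(j-1) + D(j-2)), D(0)=1, D(1)=0: D(2)=1, D(3)=2, D(4)=9, D(5)=44, D(6)=265.
Total: 177100 x 265.

Final answer: C(25,19) D(6) = 46931500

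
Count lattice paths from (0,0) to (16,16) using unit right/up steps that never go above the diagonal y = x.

Total monotonic paths to (16,16): C(32,16) = 601080390.
Reflecting each bad path at its first crossing gives a bijection with paths to (15,17): C(32,17) = 565722720.
Valid Dyck paths: 601080390 - 565722720.
(Check: C(32,16) - C(32,17) = C(32,16)/17, the Catalan number C_{16}.)

Final answer: C_{16} = 35357670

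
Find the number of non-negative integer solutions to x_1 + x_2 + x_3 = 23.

Stars and bars with 23 stars and 2 bars:
C(23+3-1, 3-1) = C(25,2).

Final answer: C(25,2) = 300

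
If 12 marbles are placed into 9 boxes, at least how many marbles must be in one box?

By the pigeonhole principle: ceiling(12/9).

Final answer: 2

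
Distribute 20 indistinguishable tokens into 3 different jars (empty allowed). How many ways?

Stars and bars: C(n+k-1, k-1) = C(22,2).

Final answer: C(22,2) = 231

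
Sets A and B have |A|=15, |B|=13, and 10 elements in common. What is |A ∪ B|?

|A union B| = |A| + |B| - |A intersect B| = 15 + 13 - 10.

Final answer: 18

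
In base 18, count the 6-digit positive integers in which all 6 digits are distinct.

The leading digit has 17 choices (anything but zero); the next has 17 (anything but the first), then 16, and so on, one fewer each time.
Total: 17 x 17 x 16 x 15 x 14 x 13.

Final answer: 12623520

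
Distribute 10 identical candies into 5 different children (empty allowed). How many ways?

Stars and bars: C(n+k-1, k-1) = C(14,4).

Final answer: C(14,4) = 1001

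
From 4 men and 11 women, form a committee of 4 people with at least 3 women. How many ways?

Sum over valid woman counts:
C(11,3)C(4,1) = 660
C(11,4)C(4,0) = 330
Total: 660 + 330.

Final answer: 990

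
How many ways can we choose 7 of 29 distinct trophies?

C(29,7) = 29!/(7! x 22!).

Final answer: \binom{29}{7} = 1560780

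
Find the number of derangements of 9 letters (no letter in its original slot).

Derangements satisfy D(n) = (n-1)(D(n-1) + D(n-2)), starting from D(0)=1, D(1)=0.
D(2) = 1 x (0 + 1) = 1
D(3) = 2 x (1 + 0) = 2
D(4) = 3 x (2 + 1) = 9
D(5) = 4 x (9 + 2) = 44
D(6) = 5 x (44 + 9) = 265
D(7) = 6 x (265 + 44) = 1854
D(8) = 7 x (1854 + 265) = 14833
D(9) = 8 x (D(8) + D(7)) = 8 x (14833 + 1854)

Final answer: D(9) = 133496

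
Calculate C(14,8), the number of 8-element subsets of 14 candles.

C(14,8) = 14!/(8! x 6!).

Final answer: \binom{14}{8} = 3003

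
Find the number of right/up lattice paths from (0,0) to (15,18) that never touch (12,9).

Total paths to (15,18): C(33,18) = 1037158320.
Paths through (12,9): C(21,9) x C(12,9) = 64664600.
Avoiding (12,9): 1037158320 - 64664600.

Final answer: 972493720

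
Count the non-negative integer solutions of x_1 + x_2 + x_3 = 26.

Stars and bars with 26 stars and 2 bars:
C(26+3-1, 3-1) = C(28,2).

Final answer: C(28,2) = 378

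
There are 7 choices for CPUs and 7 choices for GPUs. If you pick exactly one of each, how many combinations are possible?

By the multiplication principle: 7 x 7.

Final answer: 49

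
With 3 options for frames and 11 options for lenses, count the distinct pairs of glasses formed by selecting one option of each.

By the multiplication principle: 3 x 11.

Final answer: 33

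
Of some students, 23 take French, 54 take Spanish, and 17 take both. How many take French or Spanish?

|A union B| = |A| + |B| - |A intersect B| = 23 + 54 - 17.

Final answer: 60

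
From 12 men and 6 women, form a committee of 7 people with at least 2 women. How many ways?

Sum over valid woman counts:
C(6,2)C(12,5) = 11880
C(6,3)C(12,4) = 9900
C(6,4)C(12,3) = 3300
C(6,5)C(12,2) = 396
C(6,6)C(12,1) = 12
Total: 11880 + 9900 + 3300 + 396 + 12.

Final answer: 25488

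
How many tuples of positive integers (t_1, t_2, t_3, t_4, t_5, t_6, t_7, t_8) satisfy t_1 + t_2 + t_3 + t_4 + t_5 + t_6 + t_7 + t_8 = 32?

Substitute t'_i = t_i - 1 (so t'_i >= 0). Then sum t'_i = 32 - 8 = 24.
Stars and bars: C(24+8-1, 8-1) = C(31,7).

Final answer: C(31,7) = 2629575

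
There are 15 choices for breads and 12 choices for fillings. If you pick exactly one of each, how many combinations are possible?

By the multiplication principle: 15 x 12.

Final answer: 180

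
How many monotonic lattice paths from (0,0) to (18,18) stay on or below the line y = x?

Total monotonic paths to (18,18): C(36,18) = 9075135300.
Paths that cross above y=x (reflection bijection): C(36,19) = 8597496600.
Valid Dyck paths: 9075135300 - 8597496600.
(Check: C(36,18) - C(36,19) = C(36,18)/19, the Catalan number C_{18}.)

Final answer: C_{18} = 477638700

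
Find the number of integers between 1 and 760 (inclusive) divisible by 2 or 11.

Multiples of 2: 380. Multiples of 11: 69. Of both (lcm=22): 34.
By inclusion-exclusion: 380 + 69 - 34.

Final answer: 415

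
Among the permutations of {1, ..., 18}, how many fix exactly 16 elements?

Choose which 16 elements are fixed: C(18,16) = 153.
Derange the remaining 2 using D(j) = (j-1)(D(j-1) + D(j-2)), D(0)=1, D(1)=0: D(2)=1.
Total: 153 x 1.

Final answer: C(18,16) D(2) = 153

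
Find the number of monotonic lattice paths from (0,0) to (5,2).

Each path has 5 right steps and 2 up steps in some order (7 steps total).
Choose which 2 of the 7 steps are up: C(7,2).

Final answer: C(7,2) = 21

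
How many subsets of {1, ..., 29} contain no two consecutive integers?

Condition on whether n belongs to the subset: if not, any valid subset of {1, ..., n-1} works (a(n-1)); if so, n-1 is excluded and the rest is a valid subset of {1, ..., n-2} (a(n-2)). Hence a(n) = a(n-1) + a(n-2), a(1)=2, a(2)=3.
Computing successive values: a(1)=2, a(2)=3, a(3)=5, a(4)=8, a(5)=13, a(6)=21, a(7)=34, a(8)=55, a(9)=89, a(10)=144, a(11)=233, a(12)=377, a(13)=610, a(14)=987, a(15)=1597, a(16)=2584, a(17)=4181, a(18)=6765, a(19)=10946, a(20)=17711, a(21)=28657, a(22)=46368, a(23)=75025, a(24)=121393, a(25)=196418, a(26)=317811, a(27)=514229, a(28)=832040, a(29)=1346269.

Final answer: 1346269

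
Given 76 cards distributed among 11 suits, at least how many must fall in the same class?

By pigeonhole with 76 objects and 11 categories: ceiling(76/11).

Final answer: 7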